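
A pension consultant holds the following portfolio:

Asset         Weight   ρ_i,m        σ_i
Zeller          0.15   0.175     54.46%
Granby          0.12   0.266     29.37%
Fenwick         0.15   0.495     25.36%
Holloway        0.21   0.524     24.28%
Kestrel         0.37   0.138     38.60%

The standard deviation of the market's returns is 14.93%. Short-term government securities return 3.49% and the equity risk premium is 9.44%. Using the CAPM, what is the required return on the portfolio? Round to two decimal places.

9.11%

β_Zeller = 0.175 × 54.46% / 14.93% = 0.6383
β_Granby = 0.266 × 29.37% / 14.93% = 0.5233
β_Fenwick = 0.495 × 25.36% / 14.93% = 0.8408
β_Holloway = 0.524 × 24.28% / 14.93% = 0.8522
β_Kestrel = 0.138 × 38.60% / 14.93% = 0.3568
β_P = Σ w_i β_i = 0.15×0.6383 + 0.12×0.5233 + 0.15×0.8408 + 0.21×0.8522 + 0.37×0.3568 = 0.5956
E(R_P) = R_f + β_P × MRP = 3.49% + 0.5956 × 9.44% = 9.11%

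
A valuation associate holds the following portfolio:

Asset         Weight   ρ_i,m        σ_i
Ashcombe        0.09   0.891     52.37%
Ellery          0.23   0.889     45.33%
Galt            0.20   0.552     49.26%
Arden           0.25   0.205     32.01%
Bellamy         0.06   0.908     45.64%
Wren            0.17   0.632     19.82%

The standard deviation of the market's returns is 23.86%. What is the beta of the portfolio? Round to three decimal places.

β_Ashcombe = 0.891 × 52.37% / 23.86% = 1.9556
β_Ellery = 0.889 × 45.33% / 23.86% = 1.6890
β_Galt = 0.552 × 49.26% / 23.86% = 1.1396
β_Arden = 0.205 × 32.01% / 23.86% = 0.2750
β_Bellamy = 0.908 × 45.64% / 23.86% = 1.7368
β_Wren = 0.632 × 19.82% / 23.86% = 0.5250
β_P = Σ w_i β_i = 0.09×1.9556 + 0.23×1.6890 + 0.20×1.1396 + 0.25×0.2750 + 0.06×1.7368 + 0.17×0.5250 = 1.0546

1.055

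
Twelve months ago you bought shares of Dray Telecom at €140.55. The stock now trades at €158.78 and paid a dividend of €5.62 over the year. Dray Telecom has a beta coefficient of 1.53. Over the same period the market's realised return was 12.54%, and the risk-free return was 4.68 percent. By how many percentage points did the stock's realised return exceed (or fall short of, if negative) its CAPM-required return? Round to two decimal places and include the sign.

Realised HPR = (P1 + D1 − P0) / P0 = (158.78 + 5.62 − 140.55) / 140.55 = 23.85 / 140.55 = 16.9691%
MRP = 12.54% − 4.68% = 7.86%
CAPM required = R_f + β·MRP = 4.68% + 1.53 × 7.86% = 16.7058%
α = realised − required = 16.9691% − 16.7058% = +0.26%

+0.26%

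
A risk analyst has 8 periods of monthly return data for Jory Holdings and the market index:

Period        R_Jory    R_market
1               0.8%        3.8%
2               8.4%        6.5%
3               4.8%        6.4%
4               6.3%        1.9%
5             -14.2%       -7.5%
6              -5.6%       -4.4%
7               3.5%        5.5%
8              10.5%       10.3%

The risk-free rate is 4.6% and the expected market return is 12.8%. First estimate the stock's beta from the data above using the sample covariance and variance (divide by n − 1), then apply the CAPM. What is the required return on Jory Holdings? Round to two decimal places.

Mean R_i = (0.8 + 8.4 + 4.8 + 6.3 − 14.2 − 5.6 + 3.5 + 10.5) / 8 = 1.8125%
Mean R_m = (3.8 + 6.5 + 6.4 + 1.9 − 7.5 − 4.4 + 5.5 + 10.3) / 8 = 2.8125%
Σ(R_i − R̄_i)(R_m − R̄_m) = 318.0888  ⇒  Cov = 318.0888 / 7 = 45.4413
Σ(R_m − R̄_m)² = 249.9288  ⇒  Var(R_m) = 249.9288 / 7 = 35.7041
β = Cov / Var(R_m) = 45.4413 / 35.7041 = 1.2727
MRP = 12.8% − 4.6% = 8.20%
E(R) = R_f + β × MRP = 4.6% + 1.2727 × 8.2% = 15.04%

15.04%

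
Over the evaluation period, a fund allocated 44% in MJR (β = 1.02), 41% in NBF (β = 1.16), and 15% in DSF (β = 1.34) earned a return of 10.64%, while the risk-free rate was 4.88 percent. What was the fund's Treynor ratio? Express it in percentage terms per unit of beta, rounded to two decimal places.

β_P = 0.44×1.02 + 0.41×1.16 + 0.15×1.34 = 1.1254
Treynor = (R_P − R_f) / β_P = (10.64% − 4.88%) / 1.1254 = 5.76% / 1.1254 = 5.12%

5.12%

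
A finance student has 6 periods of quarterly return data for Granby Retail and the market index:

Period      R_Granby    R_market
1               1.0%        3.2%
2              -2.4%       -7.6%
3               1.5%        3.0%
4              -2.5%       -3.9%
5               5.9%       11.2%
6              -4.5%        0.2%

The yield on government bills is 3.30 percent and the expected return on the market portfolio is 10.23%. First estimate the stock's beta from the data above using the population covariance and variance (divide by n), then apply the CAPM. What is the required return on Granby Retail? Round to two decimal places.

6.64%

Mean R_i = (1.0 − 2.4 + 1.5 − 2.5 + 5.9 − 4.5) / 6 = -0.1667%
Mean R_m = (3.2 − 7.6 + 3.0 − 3.9 + 11.2 + 0.2) / 6 = 1.0167%
Σ(R_i − R̄_i)(R_m − R̄_m) = 101.8867  ⇒  Cov = 101.8867 / 6 = 16.9811
Σ(R_m − R̄_m)² = 211.4883  ⇒  Var(R_m) = 211.4883 / 6 = 35.2481
β = Cov / Var(R_m) = 16.9811 / 35.2481 = 0.4818
MRP = 10.23% − 3.30% = 6.93%
E(R) = R_f + β × MRP = 3.30% + 0.4818 × 6.93% = 6.64%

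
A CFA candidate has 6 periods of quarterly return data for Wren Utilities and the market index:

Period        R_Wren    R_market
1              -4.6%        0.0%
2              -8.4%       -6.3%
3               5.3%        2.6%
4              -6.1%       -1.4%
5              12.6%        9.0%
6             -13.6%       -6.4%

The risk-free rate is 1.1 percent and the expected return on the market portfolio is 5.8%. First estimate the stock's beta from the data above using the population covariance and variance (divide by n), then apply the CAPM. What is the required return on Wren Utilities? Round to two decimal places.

Mean R_i = (-4.6 − 8.4 + 5.3 − 6.1 + 12.6 − 13.6) / 6 = -2.4667%
Mean R_m = (0.0 − 6.3 + 2.6 − 1.4 + 9.0 − 6.4) / 6 = -0.4167%
Σ(R_i − R̄_i)(R_m − R̄_m) = 269.5133  ⇒  Cov = 269.5133 / 6 = 44.9189
Σ(R_m − R̄_m)² = 169.3283  ⇒  Var(R_m) = 169.3283 / 6 = 28.2214
β = Cov / Var(R_m) = 44.9189 / 28.2214 = 1.5917
MRP = 5.8% − 1.1% = 4.70%
E(R) = R_f + β × MRP = 1.1% + 1.5917 × 4.7% = 8.58%

8.58%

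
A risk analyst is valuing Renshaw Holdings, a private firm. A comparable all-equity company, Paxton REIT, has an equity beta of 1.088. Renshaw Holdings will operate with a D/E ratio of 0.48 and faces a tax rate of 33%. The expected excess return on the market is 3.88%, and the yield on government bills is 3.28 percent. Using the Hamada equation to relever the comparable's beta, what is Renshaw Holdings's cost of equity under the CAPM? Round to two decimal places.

β_L = β_U × [1 + (1 − t)(D/E)] = 1.088 × [1 + (1 − 0.33) × 0.48]
    = 1.088 × [1 + 0.67 × 0.48] = 1.088 × 1.3216 = 1.4379
E(R) = R_f + β_L × MRP = 3.28% + 1.4379 × 3.88% = 8.86%

8.86%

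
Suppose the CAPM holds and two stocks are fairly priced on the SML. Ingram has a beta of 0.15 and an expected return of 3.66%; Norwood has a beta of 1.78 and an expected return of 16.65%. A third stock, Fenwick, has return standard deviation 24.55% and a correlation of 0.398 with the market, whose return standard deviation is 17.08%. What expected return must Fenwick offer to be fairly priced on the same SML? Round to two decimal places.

MRP = (16.65% − 3.66%) / (1.78 − 0.15) = 7.9693%
R_f = 3.66% − 0.15 × 7.9693% = 2.4646%
β_Fenwick = ρ·σ_i/σ_m = 0.398 × 24.55 / 17.08 = 0.5721
E(R_Fenwick) = R_f + β × MRP = 2.4646% + 0.5721 × 7.9693% = 7.02%

7.02%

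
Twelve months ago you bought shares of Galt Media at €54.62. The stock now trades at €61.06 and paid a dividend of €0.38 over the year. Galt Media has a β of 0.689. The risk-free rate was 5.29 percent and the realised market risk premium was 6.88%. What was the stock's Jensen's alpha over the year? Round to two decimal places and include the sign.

+2.46%

Realised HPR = (P1 + D1 − P0) / P0 = (61.06 + 0.38 − 54.62) / 54.62 = 6.82 / 54.62 = 12.4863%
CAPM required = R_f + β·MRP = 5.29% + 0.689 × 6.88% = 10.03032%
α = realised − required = 12.4863% − 10.03032% = +2.46%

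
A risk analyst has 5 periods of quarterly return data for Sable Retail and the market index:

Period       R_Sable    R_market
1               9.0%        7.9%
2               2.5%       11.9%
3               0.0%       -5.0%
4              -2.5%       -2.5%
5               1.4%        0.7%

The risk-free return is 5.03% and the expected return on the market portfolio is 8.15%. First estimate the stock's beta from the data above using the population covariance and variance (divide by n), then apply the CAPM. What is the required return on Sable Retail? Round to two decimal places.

6.28%

Mean R_i = (9.0 + 2.5 + 0.0 − 2.5 + 1.4) / 5 = 2.0800%
Mean R_m = (7.9 + 11.9 − 5.0 − 2.5 + 0.7) / 5 = 2.6000%
Σ(R_i − R̄_i)(R_m − R̄_m) = 81.0400  ⇒  Cov = 81.0400 / 5 = 16.2080
Σ(R_m − R̄_m)² = 201.9600  ⇒  Var(R_m) = 201.9600 / 5 = 40.3920
β = Cov / Var(R_m) = 16.2080 / 40.3920 = 0.4013
MRP = 8.15% − 5.03% = 3.12%
E(R) = R_f + β × MRP = 5.03% + 0.4013 × 3.12% = 6.28%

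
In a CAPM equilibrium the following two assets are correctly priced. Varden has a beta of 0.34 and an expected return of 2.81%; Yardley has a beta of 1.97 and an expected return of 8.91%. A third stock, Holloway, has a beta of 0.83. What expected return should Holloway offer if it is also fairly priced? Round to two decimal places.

4.64%

MRP (SML slope) = (8.91% − 2.81%) / (1.97 − 0.34) = 6.10% / 1.63 = 3.7423%
R_f (intercept) = 2.81% − 0.34 × 3.7423% = 1.5376%
E(R_Holloway) = R_f + β × MRP = 1.5376% + 0.83 × 3.7423% = 4.64%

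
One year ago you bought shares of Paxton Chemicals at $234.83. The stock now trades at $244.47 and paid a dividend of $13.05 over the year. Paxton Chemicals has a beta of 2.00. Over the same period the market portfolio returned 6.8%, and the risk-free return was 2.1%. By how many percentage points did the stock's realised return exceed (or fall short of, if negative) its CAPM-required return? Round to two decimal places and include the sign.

-1.84%

Realised HPR = (P1 + D1 − P0) / P0 = (244.47 + 13.05 − 234.83) / 234.83 = 22.69 / 234.83 = 9.6623%
MRP = 6.8% − 2.1% = 4.70%
CAPM required = R_f + β·MRP = 2.1% + 2.00 × 4.7% = 11.5000%
α = realised − required = 9.6623% − 11.5000% = -1.84%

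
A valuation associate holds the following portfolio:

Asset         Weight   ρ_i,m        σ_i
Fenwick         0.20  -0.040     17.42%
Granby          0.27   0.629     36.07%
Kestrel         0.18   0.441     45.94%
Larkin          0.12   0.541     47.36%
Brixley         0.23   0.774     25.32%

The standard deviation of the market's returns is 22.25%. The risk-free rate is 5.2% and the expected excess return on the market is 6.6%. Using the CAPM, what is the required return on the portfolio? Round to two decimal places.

10.31%

β_Fenwick = -0.040 × 17.42% / 22.25% = -0.0313
β_Granby = 0.629 × 36.07% / 22.25% = 1.0197
β_Kestrel = 0.441 × 45.94% / 22.25% = 0.9105
β_Larkin = 0.541 × 47.36% / 22.25% = 1.1515
β_Brixley = 0.774 × 25.32% / 22.25% = 0.8808
β_P = Σ w_i β_i = 0.20×-0.0313 + 0.27×1.0197 + 0.18×0.9105 + 0.12×1.1515 + 0.23×0.8808 = 0.7737
E(R_P) = R_f + β_P × MRP = 5.2% + 0.7737 × 6.6% = 10.31%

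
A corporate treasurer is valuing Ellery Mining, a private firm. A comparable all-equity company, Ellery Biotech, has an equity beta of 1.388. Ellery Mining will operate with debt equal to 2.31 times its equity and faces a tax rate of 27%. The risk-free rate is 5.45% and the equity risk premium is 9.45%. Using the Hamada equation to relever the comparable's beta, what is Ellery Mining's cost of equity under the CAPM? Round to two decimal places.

β_L = β_U × [1 + (1 − t)(D/E)] = 1.388 × [1 + (1 − 0.27) × 2.31]
    = 1.388 × [1 + 0.73 × 2.31] = 1.388 × 2.6863 = 3.7286
E(R) = R_f + β_L × MRP = 5.45% + 3.7286 × 9.45% = 40.69%

40.69%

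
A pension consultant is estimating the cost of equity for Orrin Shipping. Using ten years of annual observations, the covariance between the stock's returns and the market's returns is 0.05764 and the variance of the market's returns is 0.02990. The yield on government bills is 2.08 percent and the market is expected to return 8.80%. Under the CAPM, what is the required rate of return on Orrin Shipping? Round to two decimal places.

β = Cov(R_i, R_m) / Var(R_m) = 0.05764 / 0.02990 = 1.9278
MRP = 8.80% − 2.08% = 6.72%
E(R) = R_f + β × MRP = 2.08% + 1.9278 × 6.72% = 15.03%

15.03%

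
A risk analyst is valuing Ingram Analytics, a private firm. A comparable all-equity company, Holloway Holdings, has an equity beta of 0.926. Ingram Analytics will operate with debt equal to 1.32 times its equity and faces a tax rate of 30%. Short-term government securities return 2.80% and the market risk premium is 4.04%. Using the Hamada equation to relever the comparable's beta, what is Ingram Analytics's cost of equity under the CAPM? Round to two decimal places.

10.00%

β_L = β_U × [1 + (1 − t)(D/E)] = 0.926 × [1 + (1 − 0.30) × 1.32]
    = 0.926 × [1 + 0.70 × 1.32] = 0.926 × 1.9240 = 1.7816
E(R) = R_f + β_L × MRP = 2.80% + 1.7816 × 4.04% = 10.00%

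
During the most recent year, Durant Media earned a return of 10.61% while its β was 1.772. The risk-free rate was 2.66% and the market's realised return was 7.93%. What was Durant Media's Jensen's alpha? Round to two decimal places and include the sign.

Market excess return = 7.93% − 2.66% = 5.27%
CAPM benchmark = R_f + β(R_m − R_f) = 2.66% + 1.772 × 5.27% = 11.99844%
α = actual − benchmark = 10.61% − 11.99844% = -1.39%

-1.39%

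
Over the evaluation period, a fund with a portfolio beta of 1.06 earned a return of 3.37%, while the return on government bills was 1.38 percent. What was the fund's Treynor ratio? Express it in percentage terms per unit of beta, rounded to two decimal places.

Treynor = (R_P − R_f) / β_P = (3.37% − 1.38%) / 1.0600 = 1.99% / 1.0600 = 1.88%

1.88%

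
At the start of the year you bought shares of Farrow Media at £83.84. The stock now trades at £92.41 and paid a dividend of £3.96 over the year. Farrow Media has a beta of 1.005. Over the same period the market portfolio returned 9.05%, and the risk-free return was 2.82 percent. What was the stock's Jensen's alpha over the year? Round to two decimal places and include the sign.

+5.86%

Realised HPR = (P1 + D1 − P0) / P0 = (92.41 + 3.96 − 83.84) / 83.84 = 12.53 / 83.84 = 14.9451%
MRP = 9.05% − 2.82% = 6.23%
CAPM required = R_f + β·MRP = 2.82% + 1.005 × 6.23% = 9.08115%
α = realised − required = 14.9451% − 9.08115% = +5.86%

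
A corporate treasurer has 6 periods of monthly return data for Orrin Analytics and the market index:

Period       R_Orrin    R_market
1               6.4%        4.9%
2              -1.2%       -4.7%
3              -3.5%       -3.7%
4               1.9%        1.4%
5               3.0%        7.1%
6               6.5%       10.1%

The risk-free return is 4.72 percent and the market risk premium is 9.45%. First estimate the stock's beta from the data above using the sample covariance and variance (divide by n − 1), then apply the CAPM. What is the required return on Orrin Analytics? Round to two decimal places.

10.44%

Mean R_i = (6.4 − 1.2 − 3.5 + 1.9 + 3.0 + 6.5) / 6 = 2.1833%
Mean R_m = (4.9 − 4.7 − 3.7 + 1.4 + 7.1 + 10.1) / 6 = 2.5167%
Σ(R_i − R̄_i)(R_m − R̄_m) = 106.5917  ⇒  Cov = 106.5917 / 5 = 21.3183
Σ(R_m − R̄_m)² = 176.1683  ⇒  Var(R_m) = 176.1683 / 5 = 35.2337
β = Cov / Var(R_m) = 21.3183 / 35.2337 = 0.6051
E(R) = R_f + β × MRP = 4.72% + 0.6051 × 9.45% = 10.44%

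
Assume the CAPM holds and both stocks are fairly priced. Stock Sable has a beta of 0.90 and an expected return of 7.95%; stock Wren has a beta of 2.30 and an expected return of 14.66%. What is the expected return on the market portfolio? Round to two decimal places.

8.43%

Both satisfy E(R) = R_f + β·MRP, so the slope of the SML is
MRP = (14.66% − 7.95%) / (2.30 − 0.90) = 6.71% / 1.40 = 4.7929%
R_f = E(R_Sable) − β_Sable·MRP = 7.95% − 0.90 × 4.7929% = 3.6364%
E(R_m) = R_f + MRP = 3.6364% + 4.7929% = 8.43%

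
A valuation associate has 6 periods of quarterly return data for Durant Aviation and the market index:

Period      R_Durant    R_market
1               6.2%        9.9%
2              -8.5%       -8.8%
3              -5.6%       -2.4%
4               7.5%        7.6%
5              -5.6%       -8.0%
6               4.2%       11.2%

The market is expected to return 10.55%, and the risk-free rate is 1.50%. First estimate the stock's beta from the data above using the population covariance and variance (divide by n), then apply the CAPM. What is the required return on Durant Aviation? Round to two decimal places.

8.10%

Mean R_i = (6.2 − 8.5 − 5.6 + 7.5 − 5.6 + 4.2) / 6 = -0.3000%
Mean R_m = (9.9 − 8.8 − 2.4 + 7.6 − 8.0 + 11.2) / 6 = 1.5833%
Σ(R_i − R̄_i)(R_m − R̄_m) = 301.3100  ⇒  Cov = 301.3100 / 6 = 50.2183
Σ(R_m − R̄_m)² = 413.3683  ⇒  Var(R_m) = 413.3683 / 6 = 68.8947
β = Cov / Var(R_m) = 50.2183 / 68.8947 = 0.7289
MRP = 10.55% − 1.50% = 9.05%
E(R) = R_f + β × MRP = 1.50% + 0.7289 × 9.05% = 8.10%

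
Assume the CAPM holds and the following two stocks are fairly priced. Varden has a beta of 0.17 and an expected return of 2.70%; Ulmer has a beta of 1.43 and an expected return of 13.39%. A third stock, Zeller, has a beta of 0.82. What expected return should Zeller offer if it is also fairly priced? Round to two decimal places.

8.21%

MRP (SML slope) = (13.39% − 2.70%) / (1.43 − 0.17) = 10.69% / 1.26 = 8.4841%
R_f (intercept) = 2.70% − 0.17 × 8.4841% = 1.2577%
E(R_Zeller) = R_f + β × MRP = 1.2577% + 0.82 × 8.4841% = 8.21%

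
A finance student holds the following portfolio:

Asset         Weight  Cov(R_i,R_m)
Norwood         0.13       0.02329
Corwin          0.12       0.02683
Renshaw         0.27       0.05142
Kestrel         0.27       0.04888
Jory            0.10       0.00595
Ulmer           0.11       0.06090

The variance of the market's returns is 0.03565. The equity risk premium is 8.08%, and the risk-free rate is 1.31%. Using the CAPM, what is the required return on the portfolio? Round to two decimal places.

10.52%

β_Norwood = 0.02329 / 0.03565 = 0.6533
β_Corwin = 0.02683 / 0.03565 = 0.7526
β_Renshaw = 0.05142 / 0.03565 = 1.4424
β_Kestrel = 0.04888 / 0.03565 = 1.3711
β_Jory = 0.00595 / 0.03565 = 0.1669
β_Ulmer = 0.06090 / 0.03565 = 1.7083
β_P = Σ w_i β_i = 0.13×0.6533 + 0.12×0.7526 + 0.27×1.4424 + 0.27×1.3711 + 0.10×0.1669 + 0.11×1.7083 = 1.1395
E(R_P) = R_f + β_P × MRP = 1.31% + 1.1395 × 8.08% = 10.52%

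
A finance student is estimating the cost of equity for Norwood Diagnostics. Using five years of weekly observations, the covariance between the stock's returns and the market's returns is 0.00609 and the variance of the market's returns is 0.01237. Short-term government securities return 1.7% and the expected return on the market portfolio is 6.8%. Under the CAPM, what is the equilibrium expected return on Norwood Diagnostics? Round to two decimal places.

4.21%

β = Cov(R_i, R_m) / Var(R_m) = 0.00609 / 0.01237 = 0.4923
MRP = 6.8% − 1.7% = 5.10%
E(R) = R_f + β × MRP = 1.7% + 0.4923 × 5.1% = 4.21%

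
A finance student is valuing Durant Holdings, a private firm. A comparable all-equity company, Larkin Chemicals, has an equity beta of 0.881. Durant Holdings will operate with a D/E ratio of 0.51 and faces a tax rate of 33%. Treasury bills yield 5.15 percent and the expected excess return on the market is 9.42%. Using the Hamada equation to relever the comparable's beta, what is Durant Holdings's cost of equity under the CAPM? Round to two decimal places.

β_L = β_U × [1 + (1 − t)(D/E)] = 0.881 × [1 + (1 − 0.33) × 0.51]
    = 0.881 × [1 + 0.67 × 0.51] = 0.881 × 1.3417 = 1.1820
E(R) = R_f + β_L × MRP = 5.15% + 1.1820 × 9.42% = 16.28%

16.28%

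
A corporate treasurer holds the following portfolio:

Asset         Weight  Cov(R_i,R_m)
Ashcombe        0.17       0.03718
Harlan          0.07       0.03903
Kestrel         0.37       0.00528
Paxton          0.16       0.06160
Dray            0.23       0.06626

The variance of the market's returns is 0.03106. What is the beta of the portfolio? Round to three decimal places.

1.162

β_Ashcombe = 0.03718 / 0.03106 = 1.1970
β_Harlan = 0.03903 / 0.03106 = 1.2566
β_Kestrel = 0.00528 / 0.03106 = 0.1700
β_Paxton = 0.06160 / 0.03106 = 1.9833
β_Dray = 0.06626 / 0.03106 = 2.1333
β_P = Σ w_i β_i = 0.17×1.1970 + 0.07×1.2566 + 0.37×0.1700 + 0.16×1.9833 + 0.23×2.1333 = 1.1623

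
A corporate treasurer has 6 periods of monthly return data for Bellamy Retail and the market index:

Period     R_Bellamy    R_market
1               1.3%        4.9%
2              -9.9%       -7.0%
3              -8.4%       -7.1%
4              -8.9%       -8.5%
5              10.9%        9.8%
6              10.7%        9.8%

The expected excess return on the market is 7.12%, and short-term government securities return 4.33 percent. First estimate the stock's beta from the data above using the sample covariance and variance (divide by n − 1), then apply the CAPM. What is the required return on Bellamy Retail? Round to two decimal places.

Mean R_i = (1.3 − 9.9 − 8.4 − 8.9 + 10.9 + 10.7) / 6 = -0.7167%
Mean R_m = (4.9 − 7.0 − 7.1 − 8.5 + 9.8 + 9.8) / 6 = 0.3167%
Σ(R_i − R̄_i)(R_m − R̄_m) = 424.0017  ⇒  Cov = 424.0017 / 5 = 84.8003
Σ(R_m − R̄_m)² = 387.1483  ⇒  Var(R_m) = 387.1483 / 5 = 77.4297
β = Cov / Var(R_m) = 84.8003 / 77.4297 = 1.0952
E(R) = R_f + β × MRP = 4.33% + 1.0952 × 7.12% = 12.13%

12.13%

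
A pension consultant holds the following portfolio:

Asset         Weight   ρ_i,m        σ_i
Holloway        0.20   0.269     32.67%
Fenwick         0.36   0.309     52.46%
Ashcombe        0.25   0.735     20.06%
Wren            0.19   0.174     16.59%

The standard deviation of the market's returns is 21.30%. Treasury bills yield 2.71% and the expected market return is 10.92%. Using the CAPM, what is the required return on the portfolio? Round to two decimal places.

7.27%

β_Holloway = 0.269 × 32.67% / 21.30% = 0.4126
β_Fenwick = 0.309 × 52.46% / 21.30% = 0.7610
β_Ashcombe = 0.735 × 20.06% / 21.30% = 0.6922
β_Wren = 0.174 × 16.59% / 21.30% = 0.1355
β_P = Σ w_i β_i = 0.20×0.4126 + 0.36×0.7610 + 0.25×0.6922 + 0.19×0.1355 = 0.5553
MRP = 10.92% − 2.71% = 8.21%
E(R_P) = R_f + β_P × MRP = 2.71% + 0.5553 × 8.21% = 7.27%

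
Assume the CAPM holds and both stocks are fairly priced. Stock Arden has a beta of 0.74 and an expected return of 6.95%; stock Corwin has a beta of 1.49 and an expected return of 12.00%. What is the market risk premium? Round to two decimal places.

6.73%

Both satisfy E(R) = R_f + β·MRP, so the slope of the SML is
MRP = (12.00% − 6.95%) / (1.49 − 0.74) = 5.05% / 0.75 = 6.7333%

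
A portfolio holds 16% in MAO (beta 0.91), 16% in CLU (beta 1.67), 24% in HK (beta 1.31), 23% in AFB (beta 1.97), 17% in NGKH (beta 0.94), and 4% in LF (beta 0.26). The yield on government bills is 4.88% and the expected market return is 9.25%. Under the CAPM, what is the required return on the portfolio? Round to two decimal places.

β_P = Σ w_i β_i = 0.16×0.91 + 0.16×1.67 + 0.24×1.31 + 0.23×1.97 + 0.17×0.94 + 0.04×0.26 = 1.3505
MRP = 9.25% − 4.88% = 4.37%
E(R_P) = R_f + β_P × MRP = 4.88% + 1.3505 × 4.37% = 10.78%

10.78%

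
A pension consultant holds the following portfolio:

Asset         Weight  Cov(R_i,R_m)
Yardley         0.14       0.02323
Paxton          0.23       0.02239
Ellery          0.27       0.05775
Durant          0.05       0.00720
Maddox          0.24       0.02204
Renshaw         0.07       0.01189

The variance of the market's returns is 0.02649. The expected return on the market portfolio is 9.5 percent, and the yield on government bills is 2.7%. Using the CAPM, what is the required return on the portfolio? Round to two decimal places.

β_Yardley = 0.02323 / 0.02649 = 0.8769
β_Paxton = 0.02239 / 0.02649 = 0.8452
β_Ellery = 0.05775 / 0.02649 = 2.1801
β_Durant = 0.00720 / 0.02649 = 0.2718
β_Maddox = 0.02204 / 0.02649 = 0.8320
β_Renshaw = 0.01189 / 0.02649 = 0.4488
β_P = Σ w_i β_i = 0.14×0.8769 + 0.23×0.8452 + 0.27×2.1801 + 0.05×0.2718 + 0.24×0.8320 + 0.07×0.4488 = 1.1505
MRP = 9.5% − 2.7% = 6.80%
E(R_P) = R_f + β_P × MRP = 2.7% + 1.1505 × 6.8% = 10.52%

10.52%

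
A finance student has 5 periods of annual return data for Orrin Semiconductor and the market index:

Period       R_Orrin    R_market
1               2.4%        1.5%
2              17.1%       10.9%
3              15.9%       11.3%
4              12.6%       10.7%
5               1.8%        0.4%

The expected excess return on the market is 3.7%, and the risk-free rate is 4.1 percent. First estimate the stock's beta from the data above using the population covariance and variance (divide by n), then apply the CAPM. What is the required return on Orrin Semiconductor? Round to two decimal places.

Mean R_i = (2.4 + 17.1 + 15.9 + 12.6 + 1.8) / 5 = 9.9600%
Mean R_m = (1.5 + 10.9 + 11.3 + 10.7 + 0.4) / 5 = 6.9600%
Σ(R_i − R̄_i)(R_m − R̄_m) = 158.5920  ⇒  Cov = 158.5920 / 5 = 31.7184
Σ(R_m − R̄_m)² = 121.1920  ⇒  Var(R_m) = 121.1920 / 5 = 24.2384
β = Cov / Var(R_m) = 31.7184 / 24.2384 = 1.3086
E(R) = R_f + β × MRP = 4.1% + 1.3086 × 3.7% = 8.94%

8.94%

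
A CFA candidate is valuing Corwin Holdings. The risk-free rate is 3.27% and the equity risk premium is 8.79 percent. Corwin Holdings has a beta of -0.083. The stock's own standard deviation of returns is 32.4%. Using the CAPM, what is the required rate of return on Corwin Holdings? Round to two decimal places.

E(R) = R_f + β × MRP = 3.27% + -0.083 × 8.79% = 2.54%

2.54%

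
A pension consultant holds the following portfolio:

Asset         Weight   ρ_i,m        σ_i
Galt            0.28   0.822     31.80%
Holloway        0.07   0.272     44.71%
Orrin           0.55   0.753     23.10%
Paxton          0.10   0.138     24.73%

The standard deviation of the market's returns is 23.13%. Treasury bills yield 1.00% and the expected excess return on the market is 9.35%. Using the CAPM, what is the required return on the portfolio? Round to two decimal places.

8.31%

β_Galt = 0.822 × 31.80% / 23.13% = 1.1301
β_Holloway = 0.272 × 44.71% / 23.13% = 0.5258
β_Orrin = 0.753 × 23.10% / 23.13% = 0.7520
β_Paxton = 0.138 × 24.73% / 23.13% = 0.1475
β_P = Σ w_i β_i = 0.28×1.1301 + 0.07×0.5258 + 0.55×0.7520 + 0.10×0.1475 = 0.7816
E(R_P) = R_f + β_P × MRP = 1.00% + 0.7816 × 9.35% = 8.31%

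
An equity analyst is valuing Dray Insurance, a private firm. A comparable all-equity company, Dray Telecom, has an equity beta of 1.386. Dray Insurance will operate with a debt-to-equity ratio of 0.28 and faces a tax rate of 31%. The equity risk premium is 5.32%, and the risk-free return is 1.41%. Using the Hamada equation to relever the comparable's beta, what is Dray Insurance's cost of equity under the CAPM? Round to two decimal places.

β_L = β_U × [1 + (1 − t)(D/E)] = 1.386 × [1 + (1 − 0.31) × 0.28]
    = 1.386 × [1 + 0.69 × 0.28] = 1.386 × 1.1932 = 1.6538
E(R) = R_f + β_L × MRP = 1.41% + 1.6538 × 5.32% = 10.21%

10.21%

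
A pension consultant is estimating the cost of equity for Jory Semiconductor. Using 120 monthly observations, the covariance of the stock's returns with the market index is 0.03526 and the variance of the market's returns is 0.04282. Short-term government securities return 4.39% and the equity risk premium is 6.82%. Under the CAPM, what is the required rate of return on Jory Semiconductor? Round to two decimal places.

10.01%

β = Cov(R_i, R_m) / Var(R_m) = 0.03526 / 0.04282 = 0.8234
E(R) = R_f + β × MRP = 4.39% + 0.8234 × 6.82% = 10.01%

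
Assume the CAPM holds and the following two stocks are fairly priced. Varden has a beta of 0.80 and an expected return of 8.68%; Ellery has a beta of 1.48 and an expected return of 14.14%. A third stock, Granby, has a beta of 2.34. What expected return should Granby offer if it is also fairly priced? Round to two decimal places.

MRP (SML slope) = (14.14% − 8.68%) / (1.48 − 0.80) = 5.46% / 0.68 = 8.0294%
R_f (intercept) = 8.68% − 0.80 × 8.0294% = 2.2565%
E(R_Granby) = R_f + β × MRP = 2.2565% + 2.34 × 8.0294% = 21.05%

21.05%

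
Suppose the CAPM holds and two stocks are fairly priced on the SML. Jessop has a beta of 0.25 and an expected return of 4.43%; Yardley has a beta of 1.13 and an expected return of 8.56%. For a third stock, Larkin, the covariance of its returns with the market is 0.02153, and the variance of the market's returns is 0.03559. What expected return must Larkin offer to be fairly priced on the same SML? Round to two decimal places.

6.10%

MRP = (8.56% − 4.43%) / (1.13 − 0.25) = 4.6932%
R_f = 4.43% − 0.25 × 4.6932% = 3.2567%
β_Larkin = Cov / Var(R_m) = 0.02153 / 0.03559 = 0.6049
E(R_Larkin) = R_f + β × MRP = 3.2567% + 0.6049 × 4.6932% = 6.10%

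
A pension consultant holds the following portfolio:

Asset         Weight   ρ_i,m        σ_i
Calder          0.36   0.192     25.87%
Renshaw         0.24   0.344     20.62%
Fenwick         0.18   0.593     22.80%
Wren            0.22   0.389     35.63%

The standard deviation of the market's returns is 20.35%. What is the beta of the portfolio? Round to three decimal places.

β_Calder = 0.192 × 25.87% / 20.35% = 0.2441
β_Renshaw = 0.344 × 20.62% / 20.35% = 0.3486
β_Fenwick = 0.593 × 22.80% / 20.35% = 0.6644
β_Wren = 0.389 × 35.63% / 20.35% = 0.6811
β_P = Σ w_i β_i = 0.36×0.2441 + 0.24×0.3486 + 0.18×0.6644 + 0.22×0.6811 = 0.4410

0.441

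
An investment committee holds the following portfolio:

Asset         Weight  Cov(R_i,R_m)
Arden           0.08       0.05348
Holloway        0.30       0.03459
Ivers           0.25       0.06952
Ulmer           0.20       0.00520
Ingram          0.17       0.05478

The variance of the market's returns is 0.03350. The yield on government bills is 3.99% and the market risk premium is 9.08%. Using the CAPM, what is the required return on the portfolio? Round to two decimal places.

15.48%

β_Arden = 0.05348 / 0.03350 = 1.5964
β_Holloway = 0.03459 / 0.03350 = 1.0325
β_Ivers = 0.06952 / 0.03350 = 2.0752
β_Ulmer = 0.00520 / 0.03350 = 0.1552
β_Ingram = 0.05478 / 0.03350 = 1.6352
β_P = Σ w_i β_i = 0.08×1.5964 + 0.30×1.0325 + 0.25×2.0752 + 0.20×0.1552 + 0.17×1.6352 = 1.2653
E(R_P) = R_f + β_P × MRP = 3.99% + 1.2653 × 9.08% = 15.48%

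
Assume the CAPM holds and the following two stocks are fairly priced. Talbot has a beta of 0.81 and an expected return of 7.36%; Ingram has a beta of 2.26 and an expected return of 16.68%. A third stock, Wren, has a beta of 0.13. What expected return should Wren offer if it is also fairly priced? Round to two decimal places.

MRP (SML slope) = (16.68% − 7.36%) / (2.26 − 0.81) = 9.32% / 1.45 = 6.4276%
R_f (intercept) = 7.36% − 0.81 × 6.4276% = 2.1536%
E(R_Wren) = R_f + β × MRP = 2.1536% + 0.13 × 6.4276% = 2.99%

2.99%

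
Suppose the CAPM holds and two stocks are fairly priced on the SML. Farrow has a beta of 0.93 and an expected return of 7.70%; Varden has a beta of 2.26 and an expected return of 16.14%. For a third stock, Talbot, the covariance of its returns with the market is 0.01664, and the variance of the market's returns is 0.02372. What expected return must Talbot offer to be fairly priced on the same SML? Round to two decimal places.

6.25%

MRP = (16.14% − 7.70%) / (2.26 − 0.93) = 6.3459%
R_f = 7.70% − 0.93 × 6.3459% = 1.7983%
β_Talbot = Cov / Var(R_m) = 0.01664 / 0.02372 = 0.7015
E(R_Talbot) = R_f + β × MRP = 1.7983% + 0.7015 × 6.3459% = 6.25%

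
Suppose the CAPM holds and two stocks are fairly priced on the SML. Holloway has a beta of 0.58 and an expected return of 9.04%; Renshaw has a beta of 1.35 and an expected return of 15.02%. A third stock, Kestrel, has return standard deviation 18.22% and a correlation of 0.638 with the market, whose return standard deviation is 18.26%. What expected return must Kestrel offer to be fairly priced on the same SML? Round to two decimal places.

MRP = (15.02% − 9.04%) / (1.35 − 0.58) = 7.7662%
R_f = 9.04% − 0.58 × 7.7662% = 4.5356%
β_Kestrel = ρ·σ_i/σ_m = 0.638 × 18.22 / 18.26 = 0.6366
E(R_Kestrel) = R_f + β × MRP = 4.5356% + 0.6366 × 7.7662% = 9.48%

9.48%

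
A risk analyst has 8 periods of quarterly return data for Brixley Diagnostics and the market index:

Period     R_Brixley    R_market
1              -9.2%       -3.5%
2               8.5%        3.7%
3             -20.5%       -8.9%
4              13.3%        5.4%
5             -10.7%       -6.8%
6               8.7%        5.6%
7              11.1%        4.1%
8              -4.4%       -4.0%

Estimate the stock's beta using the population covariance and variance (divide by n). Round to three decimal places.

2.067

Mean R_i = (-9.2 + 8.5 − 20.5 + 13.3 − 10.7 + 8.7 + 11.1 − 4.4) / 8 = -0.4000%
Mean R_m = (-3.5 + 3.7 − 8.9 + 5.4 − 6.8 + 5.6 + 4.1 − 4.0) / 8 = -0.5500%
Σ(R_i − R̄_i)(R_m − R̄_m) = 500.7500  ⇒  Cov = 500.7500 / 8 = 62.5938
Σ(R_m − R̄_m)² = 242.3000  ⇒  Var(R_m) = 242.3000 / 8 = 30.2875
β = Cov / Var(R_m) = 62.5938 / 30.2875 = 2.0667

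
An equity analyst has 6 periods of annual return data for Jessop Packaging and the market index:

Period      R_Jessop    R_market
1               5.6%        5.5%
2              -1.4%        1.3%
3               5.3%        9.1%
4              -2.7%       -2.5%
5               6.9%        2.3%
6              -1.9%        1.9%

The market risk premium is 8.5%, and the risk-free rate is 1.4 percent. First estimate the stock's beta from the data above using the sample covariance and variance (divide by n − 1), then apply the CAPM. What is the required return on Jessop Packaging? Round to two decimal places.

Mean R_i = (5.6 − 1.4 + 5.3 − 2.7 + 6.9 − 1.9) / 6 = 1.9667%
Mean R_m = (5.5 + 1.3 + 9.1 − 2.5 + 2.3 + 1.9) / 6 = 2.9333%
Σ(R_i − R̄_i)(R_m − R̄_m) = 61.6067  ⇒  Cov = 61.6067 / 5 = 12.3213
Σ(R_m − R̄_m)² = 78.2733  ⇒  Var(R_m) = 78.2733 / 5 = 15.6547
β = Cov / Var(R_m) = 12.3213 / 15.6547 = 0.7871
E(R) = R_f + β × MRP = 1.4% + 0.7871 × 8.5% = 8.09%

8.09%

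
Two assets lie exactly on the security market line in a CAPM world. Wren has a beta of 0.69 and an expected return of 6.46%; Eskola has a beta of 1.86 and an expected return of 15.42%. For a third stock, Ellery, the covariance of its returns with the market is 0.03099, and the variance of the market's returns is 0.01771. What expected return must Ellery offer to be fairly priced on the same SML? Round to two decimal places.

14.58%

MRP = (15.42% − 6.46%) / (1.86 − 0.69) = 7.6581%
R_f = 6.46% − 0.69 × 7.6581% = 1.1759%
β_Ellery = Cov / Var(R_m) = 0.03099 / 0.01771 = 1.7499
E(R_Ellery) = R_f + β × MRP = 1.1759% + 1.7499 × 7.6581% = 14.58%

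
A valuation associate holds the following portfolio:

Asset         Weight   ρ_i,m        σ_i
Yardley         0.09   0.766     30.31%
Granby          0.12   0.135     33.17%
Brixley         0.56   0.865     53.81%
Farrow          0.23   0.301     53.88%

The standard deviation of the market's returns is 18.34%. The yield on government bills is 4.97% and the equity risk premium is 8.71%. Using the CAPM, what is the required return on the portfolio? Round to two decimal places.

20.37%

β_Yardley = 0.766 × 30.31% / 18.34% = 1.2659
β_Granby = 0.135 × 33.17% / 18.34% = 0.2442
β_Brixley = 0.865 × 53.81% / 18.34% = 2.5379
β_Farrow = 0.301 × 53.88% / 18.34% = 0.8843
β_P = Σ w_i β_i = 0.09×1.2659 + 0.12×0.2442 + 0.56×2.5379 + 0.23×0.8843 = 1.7678
E(R_P) = R_f + β_P × MRP = 4.97% + 1.7678 × 8.71% = 20.37%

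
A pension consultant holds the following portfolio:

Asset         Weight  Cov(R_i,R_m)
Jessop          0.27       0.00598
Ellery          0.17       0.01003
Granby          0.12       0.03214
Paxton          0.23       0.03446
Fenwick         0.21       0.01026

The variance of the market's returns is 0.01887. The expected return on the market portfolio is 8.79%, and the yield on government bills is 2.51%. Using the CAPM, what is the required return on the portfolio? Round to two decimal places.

β_Jessop = 0.00598 / 0.01887 = 0.3169
β_Ellery = 0.01003 / 0.01887 = 0.5315
β_Granby = 0.03214 / 0.01887 = 1.7032
β_Paxton = 0.03446 / 0.01887 = 1.8262
β_Fenwick = 0.01026 / 0.01887 = 0.5437
β_P = Σ w_i β_i = 0.27×0.3169 + 0.17×0.5315 + 0.12×1.7032 + 0.23×1.8262 + 0.21×0.5437 = 0.9145
MRP = 8.79% − 2.51% = 6.28%
E(R_P) = R_f + β_P × MRP = 2.51% + 0.9145 × 6.28% = 8.25%

8.25%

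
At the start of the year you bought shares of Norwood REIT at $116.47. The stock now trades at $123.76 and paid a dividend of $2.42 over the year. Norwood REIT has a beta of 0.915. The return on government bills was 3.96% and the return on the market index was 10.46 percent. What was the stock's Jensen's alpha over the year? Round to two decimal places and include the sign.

-1.57%

Realised HPR = (P1 + D1 − P0) / P0 = (123.76 + 2.42 − 116.47) / 116.47 = 9.71 / 116.47 = 8.3369%
MRP = 10.46% − 3.96% = 6.50%
CAPM required = R_f + β·MRP = 3.96% + 0.915 × 6.50% = 9.90750%
α = realised − required = 8.3369% − 9.90750% = -1.57%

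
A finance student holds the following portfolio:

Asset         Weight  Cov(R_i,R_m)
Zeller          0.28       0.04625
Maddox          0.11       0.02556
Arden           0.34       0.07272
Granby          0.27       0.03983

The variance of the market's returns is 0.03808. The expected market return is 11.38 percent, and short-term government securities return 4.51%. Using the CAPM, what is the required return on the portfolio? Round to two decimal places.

β_Zeller = 0.04625 / 0.03808 = 1.2145
β_Maddox = 0.02556 / 0.03808 = 0.6712
β_Arden = 0.07272 / 0.03808 = 1.9097
β_Granby = 0.03983 / 0.03808 = 1.0460
β_P = Σ w_i β_i = 0.28×1.2145 + 0.11×0.6712 + 0.34×1.9097 + 0.27×1.0460 = 1.3456
MRP = 11.38% − 4.51% = 6.87%
E(R_P) = R_f + β_P × MRP = 4.51% + 1.3456 × 6.87% = 13.75%

13.75%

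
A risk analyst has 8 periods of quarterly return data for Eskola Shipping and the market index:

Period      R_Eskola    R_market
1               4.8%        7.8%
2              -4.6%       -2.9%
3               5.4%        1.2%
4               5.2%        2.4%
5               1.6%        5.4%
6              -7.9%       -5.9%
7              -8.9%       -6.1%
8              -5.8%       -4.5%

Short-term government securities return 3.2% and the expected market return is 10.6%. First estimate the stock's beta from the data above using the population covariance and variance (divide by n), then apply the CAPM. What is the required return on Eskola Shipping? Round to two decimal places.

10.79%

Mean R_i = (4.8 − 4.6 + 5.4 + 5.2 + 1.6 − 7.9 − 8.9 − 5.8) / 8 = -1.2750%
Mean R_m = (7.8 − 2.9 + 1.2 + 2.4 + 5.4 − 5.9 − 6.1 − 4.5) / 8 = -0.3250%
Σ(R_i − R̄_i)(R_m − R̄_m) = 202.0650  ⇒  Cov = 202.0650 / 8 = 25.2581
Σ(R_m − R̄_m)² = 197.0350  ⇒  Var(R_m) = 197.0350 / 8 = 24.6294
β = Cov / Var(R_m) = 25.2581 / 24.6294 = 1.0255
MRP = 10.6% − 3.2% = 7.40%
E(R) = R_f + β × MRP = 3.2% + 1.0255 × 7.4% = 10.79%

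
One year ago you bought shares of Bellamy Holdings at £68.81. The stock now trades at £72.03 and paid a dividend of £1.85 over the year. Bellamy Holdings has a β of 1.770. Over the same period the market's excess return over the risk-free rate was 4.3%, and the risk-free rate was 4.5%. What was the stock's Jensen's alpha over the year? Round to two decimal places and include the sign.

-4.74%

Realised HPR = (P1 + D1 − P0) / P0 = (72.03 + 1.85 − 68.81) / 68.81 = 5.07 / 68.81 = 7.3681%
CAPM required = R_f + β·MRP = 4.5% + 1.770 × 4.3% = 12.1110%
α = realised − required = 7.3681% − 12.1110% = -4.74%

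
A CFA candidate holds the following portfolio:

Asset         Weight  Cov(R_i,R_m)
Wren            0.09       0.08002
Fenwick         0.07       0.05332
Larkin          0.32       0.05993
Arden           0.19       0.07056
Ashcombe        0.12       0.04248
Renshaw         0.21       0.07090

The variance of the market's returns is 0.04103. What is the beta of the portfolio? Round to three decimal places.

β_Wren = 0.08002 / 0.04103 = 1.9503
β_Fenwick = 0.05332 / 0.04103 = 1.2995
β_Larkin = 0.05993 / 0.04103 = 1.4606
β_Arden = 0.07056 / 0.04103 = 1.7197
β_Ashcombe = 0.04248 / 0.04103 = 1.0353
β_Renshaw = 0.07090 / 0.04103 = 1.7280
β_P = Σ w_i β_i = 0.09×1.9503 + 0.07×1.2995 + 0.32×1.4606 + 0.19×1.7197 + 0.12×1.0353 + 0.21×1.7280 = 1.5477

1.548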